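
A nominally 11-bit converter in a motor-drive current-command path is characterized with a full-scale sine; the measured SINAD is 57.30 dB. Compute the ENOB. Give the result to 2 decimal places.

9.23 bits

ENOB = (57.30 − 1.76)/6.02 = 9.2259 bits.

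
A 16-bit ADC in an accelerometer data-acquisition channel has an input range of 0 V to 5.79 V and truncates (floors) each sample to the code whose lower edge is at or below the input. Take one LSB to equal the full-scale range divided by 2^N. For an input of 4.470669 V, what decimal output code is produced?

50602

Full-scale range = 5.79 V. LSB = 5.79 V / 2^16 ≈ 88.35 µV.
code = ⌊(V_in − V_min)/LSB⌋ = ⌊(V_in − V_min) × 2^16 / range⌋
     = ⌊(4.470669 − (0)) × 65536 / 5.79⌋ = ⌊4.470669 × 65536/5.79⌋
     = ⌊50602.723⌋ = 50602.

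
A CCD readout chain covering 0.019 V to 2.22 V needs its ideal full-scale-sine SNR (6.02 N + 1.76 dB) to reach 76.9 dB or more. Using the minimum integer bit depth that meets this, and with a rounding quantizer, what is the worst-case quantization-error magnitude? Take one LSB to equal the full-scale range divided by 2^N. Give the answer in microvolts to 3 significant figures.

134 µV

Range = 2.22 − (0.019) = 2.201 V.
6.02 N + 1.76 ≥ 76.9 gives N ≥ 12.482, so the minimum integer is 13.
Step size = 2.201/8192 V = 268.68 µV.
|e|_max = LSB/2 = 134 µV.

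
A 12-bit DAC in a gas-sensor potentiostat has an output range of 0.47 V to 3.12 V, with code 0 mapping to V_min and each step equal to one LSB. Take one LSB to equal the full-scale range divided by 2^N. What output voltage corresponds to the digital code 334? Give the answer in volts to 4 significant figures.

Full-scale range = 3.12 V − (0.47 V) = 2.65 V. LSB = 2.65 V / 2^12.
V_out = V_min + code × LSB = 0.47 V + 334 × 2.65 V / 4096
      = 0.47 V + 0.216089 V = 0.686089 V.

0.6861 V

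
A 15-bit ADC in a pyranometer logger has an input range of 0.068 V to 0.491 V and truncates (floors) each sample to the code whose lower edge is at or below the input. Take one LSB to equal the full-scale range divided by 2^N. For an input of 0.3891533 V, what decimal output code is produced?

24878

Full-scale range = 0.491 V − (0.068 V) = 0.423 V. LSB = 0.423 V / 2^15 ≈ 12.91 µV.
code = ⌊(V_in − V_min)/LSB⌋ = ⌊(V_in − V_min) × 2^15 / range⌋
     = ⌊(0.3891533 − (0.068)) × 32768 / 0.423⌋ = ⌊0.3211533 × 32768/0.423⌋
     = ⌊24878.372⌋ = 24878.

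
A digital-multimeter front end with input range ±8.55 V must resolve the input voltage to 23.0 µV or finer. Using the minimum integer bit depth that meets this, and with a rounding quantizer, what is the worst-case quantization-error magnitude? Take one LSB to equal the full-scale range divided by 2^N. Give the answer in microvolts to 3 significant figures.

Span: 8.55 V − (-8.55 V) = 17.1 V.
Levels needed ≥ 17.1/23.0 µV = 743500. 2^20 = 1048576 suffices, so N_min = 20.
Step size = 17.1/1048576 V = 16.308 µV.
|e|_max = LSB/2 = 8.15 µV.

8.15 µV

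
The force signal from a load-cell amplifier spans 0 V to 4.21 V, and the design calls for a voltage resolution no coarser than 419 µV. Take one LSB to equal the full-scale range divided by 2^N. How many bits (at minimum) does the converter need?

Span = 4.21 V.
Levels needed ≥ 4.21/419 µV = 10050. 2^14 = 16384 suffices, so N_min = 14.

14 bits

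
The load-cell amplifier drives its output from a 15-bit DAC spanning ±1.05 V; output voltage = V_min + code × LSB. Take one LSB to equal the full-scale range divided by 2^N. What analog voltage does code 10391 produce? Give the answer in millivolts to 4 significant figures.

-384.1 mV

Range = 1.05 − (-1.05) = 2.1 V. LSB = 2.1 V / 2^15.
V_out = V_min + code × LSB = -1.05 V + 10391 × 2.1 V / 32768
      = -1.05 V + 0.665927 V = -0.384073 V.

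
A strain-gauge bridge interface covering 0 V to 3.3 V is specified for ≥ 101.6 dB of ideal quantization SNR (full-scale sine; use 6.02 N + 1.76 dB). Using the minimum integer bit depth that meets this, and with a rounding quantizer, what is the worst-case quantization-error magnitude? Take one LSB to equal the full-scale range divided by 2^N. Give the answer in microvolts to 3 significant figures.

Range is 3.3 V.
Solving 6.02 N ≥ 101.6 − 1.76: N ≥ 16.585. Round up → N = 17.
LSB = 3.3 V / 2^17 = 25.177 µV.
|e|_max = LSB/2 = 12.6 µV.

12.6 µV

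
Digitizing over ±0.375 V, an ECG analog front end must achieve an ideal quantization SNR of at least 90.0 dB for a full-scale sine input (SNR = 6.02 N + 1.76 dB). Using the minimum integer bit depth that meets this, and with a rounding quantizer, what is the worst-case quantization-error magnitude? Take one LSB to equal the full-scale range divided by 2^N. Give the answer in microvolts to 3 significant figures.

11.4 µV

Span: 0.375 V − (-0.375 V) = 0.75 V.
N ≥ (90.0 − 1.76)/6.02 = 14.658 → N_min = 15.
One LSB is 0.75 V / 32768 = 22.888 µV.
|e|_max = LSB/2 = 11.4 µV.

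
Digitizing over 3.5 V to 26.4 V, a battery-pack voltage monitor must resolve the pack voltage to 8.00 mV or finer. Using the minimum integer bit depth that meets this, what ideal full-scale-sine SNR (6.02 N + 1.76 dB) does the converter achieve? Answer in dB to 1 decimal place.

Span: 26.4 V − (3.5 V) = 22.9 V.
Need 2^N ≥ 22.9 V / 8.00 mV = 2862 → N_min = 12.
Ideal SNR at N = 12: 6.02·12 + 1.76 = 74.0 dB.

74.0 dB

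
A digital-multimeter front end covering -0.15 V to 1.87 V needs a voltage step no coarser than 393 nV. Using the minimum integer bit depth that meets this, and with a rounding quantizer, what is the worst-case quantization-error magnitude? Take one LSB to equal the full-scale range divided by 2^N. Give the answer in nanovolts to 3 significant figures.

Span: 1.87 V − (-0.15 V) = 2.02 V.
Need 2^N ≥ 2.02 V / 393 nV = 5.140e6 → N_min = 23.
LSB = 2.02 V / 2^23 = 240.80 nV.
Half an LSB is 120 nV.

120 nV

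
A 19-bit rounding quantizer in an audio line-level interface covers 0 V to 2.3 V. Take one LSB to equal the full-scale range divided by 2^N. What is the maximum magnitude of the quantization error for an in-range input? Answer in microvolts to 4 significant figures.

2.193 µV

V_FS = 2.3 V.
Step size = 2.3/524288 V = 4.38690 µV.
|e|_max = LSB/2 = 2.193 µV.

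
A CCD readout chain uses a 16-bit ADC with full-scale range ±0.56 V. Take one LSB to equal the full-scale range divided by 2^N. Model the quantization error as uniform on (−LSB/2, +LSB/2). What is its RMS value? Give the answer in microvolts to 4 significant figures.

4.933 µV

Full-scale range = 0.56 V − (-0.56 V) = 1.12 V.
LSB = 1.12 V ÷ 2^16 = 1.12/65536 V = 17.0898 µV.
RMS of a uniform error over width LSB is LSB/√12 = 4.933 µV.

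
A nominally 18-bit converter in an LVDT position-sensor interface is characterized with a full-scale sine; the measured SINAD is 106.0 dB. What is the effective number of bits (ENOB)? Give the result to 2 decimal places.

17.32 bits

ENOB = (SINAD − 1.76) / 6.02 = (106.0 − 1.76) / 6.02 = 104.24 / 6.02 = 17.3156.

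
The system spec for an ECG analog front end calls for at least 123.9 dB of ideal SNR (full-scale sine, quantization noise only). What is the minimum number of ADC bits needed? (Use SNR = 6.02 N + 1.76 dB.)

N ≥ (123.9 − 1.76)/6.02 = 20.289 → N_min = 21.

21 bits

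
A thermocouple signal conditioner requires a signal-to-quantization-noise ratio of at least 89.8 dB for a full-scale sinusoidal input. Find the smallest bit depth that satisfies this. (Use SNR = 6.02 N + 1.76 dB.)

15 bits

N ≥ (89.8 − 1.76)/6.02 = 14.625 → N_min = 15.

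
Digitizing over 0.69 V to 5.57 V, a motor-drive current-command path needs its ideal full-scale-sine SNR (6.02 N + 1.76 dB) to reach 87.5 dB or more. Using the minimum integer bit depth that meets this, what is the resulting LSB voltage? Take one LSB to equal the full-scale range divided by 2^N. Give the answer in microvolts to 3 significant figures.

Span: 5.57 V − (0.69 V) = 4.88 V.
Solving 6.02 N ≥ 87.5 − 1.76: N ≥ 14.243. Round up → N = 15.
LSB = 4.88 V / 2^15 = 149 µV.

149 µV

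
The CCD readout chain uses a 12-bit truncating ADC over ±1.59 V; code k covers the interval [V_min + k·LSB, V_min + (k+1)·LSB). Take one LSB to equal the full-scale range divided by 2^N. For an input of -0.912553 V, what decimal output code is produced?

Span: 1.59 V − (-1.59 V) = 3.18 V. LSB = 3.18 V / 2^12 ≈ 0.7764 mV.
V_in − V_min = -0.912553 − (-1.59) = 0.677447 V.
Divide by LSB: 0.677447 × 4096/3.18 = 872.5858.
Truncating gives code 872.

872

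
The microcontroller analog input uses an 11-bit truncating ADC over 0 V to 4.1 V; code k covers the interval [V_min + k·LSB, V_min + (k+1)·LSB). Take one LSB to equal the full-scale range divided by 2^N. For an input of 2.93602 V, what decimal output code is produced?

1466

Span = 4.1 V. LSB = 4.1 V / 2^11 ≈ 2.002 mV.
code = ⌊(V_in − V_min)/LSB⌋ = ⌊(V_in − V_min) × 2^11 / range⌋
     = ⌊(2.93602 − (0)) × 2048 / 4.1⌋ = ⌊2.93602 × 2048/4.1⌋
     = ⌊1466.578⌋ = 1466.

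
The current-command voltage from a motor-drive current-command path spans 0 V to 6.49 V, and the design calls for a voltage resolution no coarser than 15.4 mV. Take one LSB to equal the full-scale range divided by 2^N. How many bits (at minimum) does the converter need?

9 bits

Range is 6.49 V.
6.49 V / 15.4 mV = 421.4. Since 2^8 = 256 and 2^9 = 512, N = 9.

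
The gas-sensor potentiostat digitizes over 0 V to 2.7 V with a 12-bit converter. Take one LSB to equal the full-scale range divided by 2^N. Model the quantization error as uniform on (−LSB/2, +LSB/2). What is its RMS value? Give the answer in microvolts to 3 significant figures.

190 µV

Span = 2.7 V.
LSB = 2.7 V ÷ 2^12 = 2.7/4096 V = 0.65918 mV.
σ_q = LSB/√12 = 0.65918 mV/3.4641 = 190 µV.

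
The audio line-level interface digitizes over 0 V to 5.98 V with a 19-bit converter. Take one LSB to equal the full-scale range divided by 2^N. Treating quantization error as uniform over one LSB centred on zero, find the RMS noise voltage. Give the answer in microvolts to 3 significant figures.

Full-scale range = 5.98 V.
LSB = 5.98 V / 2^19 = 11.406 µV.
σ_q = LSB/√12 = 11.406 µV/3.4641 = 3.29 µV.

3.29 µV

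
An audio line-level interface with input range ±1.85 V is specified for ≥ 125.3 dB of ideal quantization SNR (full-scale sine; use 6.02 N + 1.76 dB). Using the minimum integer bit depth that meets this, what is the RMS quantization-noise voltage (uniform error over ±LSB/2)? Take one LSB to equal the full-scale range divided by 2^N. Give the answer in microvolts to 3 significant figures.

Range = 1.85 − (-1.85) = 3.7 V.
Required N = ⌈(125.3 − 1.76)/6.02⌉ = ⌈20.522⌉ = 21.
LSB = 3.7 V ÷ 2^21 = 3.7/2097152 V = 1.7643 µV.
V_rms = LSB/√12 = 0.509 µV.

0.509 µV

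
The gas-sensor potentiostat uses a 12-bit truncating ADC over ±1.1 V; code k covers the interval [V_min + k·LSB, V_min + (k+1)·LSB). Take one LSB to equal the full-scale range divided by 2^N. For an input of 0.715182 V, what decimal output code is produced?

Full-scale range = 1.1 V − (-1.1 V) = 2.2 V. LSB = 2.2 V / 2^12 ≈ 0.5371 mV.
code = ⌊(V_in − V_min)/LSB⌋ = ⌊(V_in − V_min) × 2^12 / range⌋
     = ⌊(0.715182 − (-1.1)) × 4096 / 2.2⌋ = ⌊1.815182 × 4096/2.2⌋
     = ⌊3379.539⌋ = 3379.

3379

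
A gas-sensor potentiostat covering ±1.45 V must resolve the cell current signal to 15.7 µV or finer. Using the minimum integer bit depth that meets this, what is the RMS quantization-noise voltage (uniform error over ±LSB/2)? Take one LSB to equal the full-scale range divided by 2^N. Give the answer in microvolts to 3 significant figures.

3.19 µV

Full-scale range = 1.45 V − (-1.45 V) = 2.9 V.
Need 2^N ≥ 2.9 V / 15.7 µV = 184700 → N_min = 18.
LSB = 2.9 V ÷ 2^18 = 2.9/262144 V = 11.063 µV.
V_rms = LSB/√12 = 3.19 µV.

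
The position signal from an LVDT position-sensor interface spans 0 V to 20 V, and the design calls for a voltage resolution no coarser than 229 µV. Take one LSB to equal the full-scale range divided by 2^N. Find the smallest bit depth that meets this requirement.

V_FS = 20 V.
Required number of levels: 20/229 µV = 87336; smallest N with 2^N ≥ that is 17.

17 bits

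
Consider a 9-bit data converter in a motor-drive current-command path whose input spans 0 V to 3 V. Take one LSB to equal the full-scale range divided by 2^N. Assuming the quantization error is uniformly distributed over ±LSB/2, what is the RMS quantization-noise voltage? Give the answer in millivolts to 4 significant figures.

Range is 3 V.
One LSB is 3 V / 512 = 5.85938 mV.
For a uniform distribution on [−LSB/2, +LSB/2], V_rms = LSB/√12 = 5.85938 mV/3.4641 = 1.691 mV.

1.691 mV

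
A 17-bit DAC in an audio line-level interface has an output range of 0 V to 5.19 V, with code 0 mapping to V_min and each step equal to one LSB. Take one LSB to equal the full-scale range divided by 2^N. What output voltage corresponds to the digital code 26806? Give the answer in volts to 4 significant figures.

1.061 V

Full-scale range = 5.19 V. LSB = 5.19 V / 2^17.
V_out = 0 + 26806 × (5.19/131072) V
      = 0 + 1.06143 = 1.06143 V.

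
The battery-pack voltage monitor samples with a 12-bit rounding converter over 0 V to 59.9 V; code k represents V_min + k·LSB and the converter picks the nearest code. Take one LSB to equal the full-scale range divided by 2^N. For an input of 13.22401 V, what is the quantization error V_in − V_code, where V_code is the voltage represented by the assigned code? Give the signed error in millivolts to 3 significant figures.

Range is 59.9 V. LSB = 59.9 V / 2^12 ≈ 14.62 mV.
(13.22401 − (0)) / LSB = 13.22401 × 4096/59.9 = 904.2662. Nearest integer: k = 904.
V_code = V_min + k × range/2^12 = 0 + 904 × 59.9/4096 = 13.22011719 V.
e = 13.22401 − (13.22011719) = +3.89 mV.

+3.89 mV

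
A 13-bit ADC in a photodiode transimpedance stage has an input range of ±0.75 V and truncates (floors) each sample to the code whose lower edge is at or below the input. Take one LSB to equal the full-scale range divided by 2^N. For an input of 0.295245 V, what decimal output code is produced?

5708

Range = 0.75 − (-0.75) = 1.5 V. LSB = 1.5 V / 2^13 ≈ 183.1 µV.
code = ⌊(V_in − V_min)/LSB⌋ = ⌊(V_in − V_min) × 2^13 / range⌋
     = ⌊(0.295245 − (-0.75)) × 8192 / 1.5⌋ = ⌊1.045245 × 8192/1.5⌋
     = ⌊5708.431⌋ = 5708.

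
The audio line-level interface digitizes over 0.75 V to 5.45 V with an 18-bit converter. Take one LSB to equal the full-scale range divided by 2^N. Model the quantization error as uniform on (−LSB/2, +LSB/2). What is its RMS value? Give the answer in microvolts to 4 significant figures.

The full-scale span is 5.45 − (0.75) = 4.7 V.
LSB = 4.7 V / 2^18 = 17.9291 µV.
σ_q = LSB/√12 = 17.9291 µV/3.4641 = 5.176 µV.

5.176 µV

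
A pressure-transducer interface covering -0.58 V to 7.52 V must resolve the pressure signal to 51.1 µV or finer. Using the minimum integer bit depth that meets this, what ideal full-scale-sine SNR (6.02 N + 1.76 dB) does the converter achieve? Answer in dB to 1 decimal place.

The full-scale span is 7.52 − (-0.58) = 8.1 V.
Need 2^N ≥ 8.1 V / 51.1 µV = 158500 → N_min = 18.
SNR = 6.02 × 18 + 1.76 = 110.12 dB.

110.1 dB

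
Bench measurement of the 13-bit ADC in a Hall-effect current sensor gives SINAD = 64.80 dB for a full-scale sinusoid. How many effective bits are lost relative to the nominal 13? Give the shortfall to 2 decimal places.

2.53 bits

ENOB = (SINAD − 1.76)/6.02 = (64.80 − 1.76)/6.02 = 10.4718 bits.
13 − 10.4718 = 2.53 bits below nominal.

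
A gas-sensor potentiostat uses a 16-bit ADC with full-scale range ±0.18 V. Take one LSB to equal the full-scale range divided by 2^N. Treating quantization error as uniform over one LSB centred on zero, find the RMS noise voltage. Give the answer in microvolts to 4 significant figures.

Range = 0.18 − (-0.18) = 0.36 V.
Step size = 0.36/65536 V = 5.49316 µV.
V_rms = LSB/√12 = 5.49316 µV / √12 = 1.586 µV.

1.586 µV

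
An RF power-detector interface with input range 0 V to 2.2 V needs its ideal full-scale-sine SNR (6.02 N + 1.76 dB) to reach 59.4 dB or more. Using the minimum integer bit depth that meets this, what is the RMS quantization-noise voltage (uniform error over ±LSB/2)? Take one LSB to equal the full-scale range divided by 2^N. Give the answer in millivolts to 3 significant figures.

0.620 mV

V_FS = 2.2 V.
Required N = ⌈(59.4 − 1.76)/6.02⌉ = ⌈9.575⌉ = 10.
LSB = 2.2 V / 2^10 = 2.1484 mV.
V_rms = LSB/√12 = 0.620 mV.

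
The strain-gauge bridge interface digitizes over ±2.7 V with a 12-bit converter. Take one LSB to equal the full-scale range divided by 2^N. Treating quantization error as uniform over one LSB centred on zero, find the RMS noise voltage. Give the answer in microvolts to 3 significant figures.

381 µV

Full-scale range = 2.7 V − (-2.7 V) = 5.4 V.
Step size = 5.4/4096 V = 1.3184 mV.
RMS of a uniform error over width LSB is LSB/√12 = 381 µV.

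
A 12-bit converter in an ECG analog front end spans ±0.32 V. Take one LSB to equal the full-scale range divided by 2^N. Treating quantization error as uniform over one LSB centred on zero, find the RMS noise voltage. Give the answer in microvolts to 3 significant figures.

45.1 µV

Span: 0.32 V − (-0.32 V) = 0.64 V.
LSB = 0.64 V ÷ 2^12 = 0.64/4096 V = 156.25 µV.
RMS of a uniform error over width LSB is LSB/√12 = 45.1 µV.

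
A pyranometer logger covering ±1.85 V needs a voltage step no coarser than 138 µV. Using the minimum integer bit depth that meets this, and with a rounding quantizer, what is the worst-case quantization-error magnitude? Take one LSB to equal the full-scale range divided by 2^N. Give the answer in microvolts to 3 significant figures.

Range = 1.85 − (-1.85) = 3.7 V.
3.7 V / 138 µV = 26810. Since 2^14 = 16384 and 2^15 = 32768, N = 15.
Step size = 3.7/32768 V = 112.92 µV.
|e|_max = LSB/2 = 56.5 µV.

56.5 µV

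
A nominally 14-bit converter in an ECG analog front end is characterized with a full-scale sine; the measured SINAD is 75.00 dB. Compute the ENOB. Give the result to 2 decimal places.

(75.00 − 1.76) / 6.02 = 73.24/6.02 = 12.1661 effective bits.

12.17 bits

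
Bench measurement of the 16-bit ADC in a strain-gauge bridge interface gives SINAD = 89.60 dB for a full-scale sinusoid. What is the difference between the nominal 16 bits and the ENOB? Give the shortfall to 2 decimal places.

Effective bits = (89.60 − 1.76)/6.02 = 14.5914.
16 − 14.5914 = 1.41 bits below nominal.

1.41 bits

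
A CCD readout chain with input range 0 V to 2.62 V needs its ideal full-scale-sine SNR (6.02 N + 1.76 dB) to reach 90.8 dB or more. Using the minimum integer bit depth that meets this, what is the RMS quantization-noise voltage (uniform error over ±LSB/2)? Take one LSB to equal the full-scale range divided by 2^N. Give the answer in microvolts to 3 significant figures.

Full-scale range = 2.62 V.
Solving 6.02 N ≥ 90.8 − 1.76: N ≥ 14.791. Round up → N = 15.
One LSB is 2.62 V / 32768 = 79.956 µV.
σ_q = LSB/√12 = 79.956 µV/3.4641 = 23.1 µV.

23.1 µV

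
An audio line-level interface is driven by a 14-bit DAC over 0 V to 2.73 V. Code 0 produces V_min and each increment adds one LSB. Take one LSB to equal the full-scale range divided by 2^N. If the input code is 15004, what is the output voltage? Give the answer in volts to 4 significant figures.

Span = 2.73 V. LSB = 2.73 V / 2^14.
V_out = 0 + 15004 × (2.73/16384) V
      = 0 V + 2.50006 V = 2.50006 V.

2.500 V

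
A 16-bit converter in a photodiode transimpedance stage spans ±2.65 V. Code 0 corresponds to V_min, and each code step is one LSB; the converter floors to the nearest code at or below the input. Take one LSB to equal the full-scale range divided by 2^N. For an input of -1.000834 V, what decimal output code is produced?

Span: 2.65 V − (-2.65 V) = 5.3 V. LSB = 5.3 V / 2^16 ≈ 80.87 µV.
V_in − V_min = -1.000834 − (-2.65) = 1.649166 V.
Divide by LSB: 1.649166 × 65536/5.3 = 20392.4043.
Truncating gives code 20392.

20392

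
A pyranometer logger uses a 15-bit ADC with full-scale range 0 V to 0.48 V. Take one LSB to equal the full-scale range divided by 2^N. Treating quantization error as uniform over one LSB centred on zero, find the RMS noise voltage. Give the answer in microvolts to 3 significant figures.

4.23 µV

Full-scale range = 0.48 V.
Step size = 0.48/32768 V = 14.648 µV.
For a uniform distribution on [−LSB/2, +LSB/2], V_rms = LSB/√12 = 14.648 µV/3.4641 = 4.23 µV.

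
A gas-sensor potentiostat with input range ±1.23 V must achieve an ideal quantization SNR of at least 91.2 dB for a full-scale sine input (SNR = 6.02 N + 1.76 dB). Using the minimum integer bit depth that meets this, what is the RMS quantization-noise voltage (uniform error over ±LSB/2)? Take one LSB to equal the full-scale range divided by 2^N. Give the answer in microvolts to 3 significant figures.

Full-scale range = 1.23 V − (-1.23 V) = 2.46 V.
6.02 N + 1.76 ≥ 91.2 gives N ≥ 14.857, so the minimum integer is 15.
Step size = 2.46/32768 V = 75.073 µV.
RMS noise = LSB/√12 = 21.7 µV.

21.7 µV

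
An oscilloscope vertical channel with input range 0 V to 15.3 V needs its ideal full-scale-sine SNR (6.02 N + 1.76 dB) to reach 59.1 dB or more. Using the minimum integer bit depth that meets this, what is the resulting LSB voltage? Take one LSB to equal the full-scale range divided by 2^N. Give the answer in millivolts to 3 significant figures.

14.9 mV

V_FS = 15.3 V.
N ≥ (59.1 − 1.76)/6.02 = 9.525 → N_min = 10.
Step size = 15.3/1024 V = 14.9 mV.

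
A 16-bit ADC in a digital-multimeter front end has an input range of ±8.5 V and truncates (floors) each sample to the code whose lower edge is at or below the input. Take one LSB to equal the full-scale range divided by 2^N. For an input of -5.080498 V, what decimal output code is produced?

Full-scale range = 8.5 V − (-8.5 V) = 17 V. LSB = 17 V / 2^16 ≈ 259.4 µV.
(V_in − V_min) × 2^16/range = (-5.080498 − (-8.5)) × 65536/17 = 13182.381.
Floor → code = 13182.

13182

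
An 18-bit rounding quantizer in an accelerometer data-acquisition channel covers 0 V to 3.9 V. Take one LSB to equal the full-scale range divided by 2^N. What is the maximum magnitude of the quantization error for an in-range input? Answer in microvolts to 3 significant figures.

V_FS = 3.9 V.
LSB = 3.9 V / 2^18 = 14.877 µV.
Worst-case error for round-to-nearest is half an LSB: 7.44 µV.

7.44 µV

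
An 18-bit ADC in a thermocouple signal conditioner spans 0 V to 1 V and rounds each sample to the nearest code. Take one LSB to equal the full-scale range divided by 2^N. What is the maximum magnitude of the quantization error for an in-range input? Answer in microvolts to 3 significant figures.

Span = 1 V.
LSB = 1 V ÷ 2^18 = 1/262144 V = 3.8147 µV.
A rounding quantizer has |error| ≤ LSB/2 = 1.91 µV.

1.91 µV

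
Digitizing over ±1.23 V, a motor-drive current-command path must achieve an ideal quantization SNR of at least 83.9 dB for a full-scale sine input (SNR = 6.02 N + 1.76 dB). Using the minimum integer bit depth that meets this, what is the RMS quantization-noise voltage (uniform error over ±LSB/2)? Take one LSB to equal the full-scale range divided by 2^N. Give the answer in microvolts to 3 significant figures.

43.3 µV

The full-scale span is 1.23 − (-1.23) = 2.46 V.
Required N = ⌈(83.9 − 1.76)/6.02⌉ = ⌈13.645⌉ = 14.
Step size = 2.46/16384 V = 150.15 µV.
σ_q = LSB/√12 = 150.15 µV/3.4641 = 43.3 µV.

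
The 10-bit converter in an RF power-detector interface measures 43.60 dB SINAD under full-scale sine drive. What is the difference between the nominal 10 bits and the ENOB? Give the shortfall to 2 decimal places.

3.05 bits

N_eff = (43.60 − 1.76)/6.02 = 6.9502 bits.
Lost resolution: 10 − 6.9502 = 3.0498 bits.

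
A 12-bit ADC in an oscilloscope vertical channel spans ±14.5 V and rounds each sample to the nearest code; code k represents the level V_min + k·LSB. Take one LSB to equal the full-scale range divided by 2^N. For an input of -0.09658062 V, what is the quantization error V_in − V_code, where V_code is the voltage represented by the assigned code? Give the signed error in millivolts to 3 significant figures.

Range = 14.5 − (-14.5) = 29 V. LSB = 29 V / 2^12 ≈ 7.080 mV.
(-0.09658062 − (-14.5)) / LSB = 14.40341938 × 4096/29 = 2034.3588. Nearest integer: k = 2034.
V_code = V_min + k × range/2^12 = -14.5 + 2034 × 29/4096 = -0.09912109375 V.
Error = V_in − V_code = -0.09658062 − (-0.09912109375) = +2.54 mV.

+2.54 mV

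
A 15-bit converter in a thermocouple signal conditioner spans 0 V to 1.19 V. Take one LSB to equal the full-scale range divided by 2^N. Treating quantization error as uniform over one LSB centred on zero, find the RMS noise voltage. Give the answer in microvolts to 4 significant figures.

Range is 1.19 V.
One LSB is 1.19 V / 32768 = 36.3159 µV.
RMS of a uniform error over width LSB is LSB/√12 = 10.48 µV.

10.48 µV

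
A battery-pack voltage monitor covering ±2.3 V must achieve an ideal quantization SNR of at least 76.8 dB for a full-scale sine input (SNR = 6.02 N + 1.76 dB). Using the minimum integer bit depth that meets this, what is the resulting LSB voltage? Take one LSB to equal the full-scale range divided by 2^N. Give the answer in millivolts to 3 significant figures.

Span: 2.3 V − (-2.3 V) = 4.6 V.
Required N = ⌈(76.8 − 1.76)/6.02⌉ = ⌈12.465⌉ = 13.
LSB = 4.6 V / 2^13 = 0.562 mV.

0.562 mV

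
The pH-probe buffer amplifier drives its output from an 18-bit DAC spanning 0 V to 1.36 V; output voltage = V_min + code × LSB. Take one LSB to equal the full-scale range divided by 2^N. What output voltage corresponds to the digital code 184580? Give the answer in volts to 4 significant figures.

Span = 1.36 V. LSB = 1.36 V / 2^18.
V_out = 0 + 184580 × (1.36/262144) V
      = 0 + 0.957599 = 0.957599 V.

0.9576 V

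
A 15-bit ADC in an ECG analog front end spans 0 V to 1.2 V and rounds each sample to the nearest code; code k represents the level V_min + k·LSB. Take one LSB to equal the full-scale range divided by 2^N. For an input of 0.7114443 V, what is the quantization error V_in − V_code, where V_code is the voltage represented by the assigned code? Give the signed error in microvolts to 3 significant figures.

V_FS = 1.2 V. LSB = 1.2 V / 2^15 ≈ 36.62 µV.
(V_in − V_min)/LSB = (0.7114443 − (0)) × 32768/1.2 = 19427.1724 → nearest code k = 19427.
Reconstructed level: 0 + 19427 × 1.2/32768 V = 0.71143798828 V.
V_in − V_code = 0.7114443 − (0.71143798828) = +6.31 µV.

+6.31 µV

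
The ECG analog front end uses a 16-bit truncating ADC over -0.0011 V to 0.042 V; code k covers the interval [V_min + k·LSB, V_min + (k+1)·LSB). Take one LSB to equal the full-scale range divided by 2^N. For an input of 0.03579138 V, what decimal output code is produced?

56095

Range = 0.042 − (-0.0011) = 0.0431 V. LSB = 0.0431 V / 2^16 ≈ 0.6577 µV.
code = ⌊(V_in − V_min)/LSB⌋ = ⌊(V_in − V_min) × 2^16 / range⌋
     = ⌊(0.03579138 − (-0.0011)) × 65536 / 0.0431⌋ = ⌊0.03689138 × 65536/0.0431⌋
     = ⌊56095.440⌋ = 56095.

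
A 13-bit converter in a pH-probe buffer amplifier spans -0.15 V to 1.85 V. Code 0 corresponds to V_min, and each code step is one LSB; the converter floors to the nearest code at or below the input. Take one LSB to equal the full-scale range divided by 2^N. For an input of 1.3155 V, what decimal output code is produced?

6002

Full-scale range = 1.85 V − (-0.15 V) = 2 V. LSB = 2 V / 2^13 ≈ 244.1 µV.
(V_in − V_min) × 2^13/range = (1.3155 − (-0.15)) × 8192/2 = 6002.688.
Floor → code = 6002.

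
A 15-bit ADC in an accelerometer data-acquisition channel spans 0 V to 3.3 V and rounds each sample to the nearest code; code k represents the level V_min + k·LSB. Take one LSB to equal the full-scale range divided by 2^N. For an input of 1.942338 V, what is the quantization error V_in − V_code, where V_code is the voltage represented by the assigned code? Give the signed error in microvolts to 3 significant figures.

V_FS = 3.3 V. LSB = 3.3 V / 2^15 ≈ 100.7 µV.
(V_in − V_min)/LSB = (1.942338 − (0)) × 32768/3.3 = 19286.8278 → nearest code k = 19287.
Reconstructed level: 0 + 19287 × 3.3/32768 V = 1.9423553467 V.
Error = V_in − V_code = 1.942338 − (1.9423553467) = −17.3 µV.

−17.3 µV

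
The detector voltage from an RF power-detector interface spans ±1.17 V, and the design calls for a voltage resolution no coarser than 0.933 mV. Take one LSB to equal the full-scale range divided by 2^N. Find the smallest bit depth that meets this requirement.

12 bits

Span: 1.17 V − (-1.17 V) = 2.34 V.
Levels needed ≥ 2.34/0.933 mV = 2508. 2^12 = 4096 suffices, so N_min = 12.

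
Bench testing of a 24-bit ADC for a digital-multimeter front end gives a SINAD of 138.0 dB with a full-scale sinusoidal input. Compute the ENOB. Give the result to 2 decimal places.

(138.0 − 1.76) / 6.02 = 136.24/6.02 = 22.6312 effective bits.

22.63 bits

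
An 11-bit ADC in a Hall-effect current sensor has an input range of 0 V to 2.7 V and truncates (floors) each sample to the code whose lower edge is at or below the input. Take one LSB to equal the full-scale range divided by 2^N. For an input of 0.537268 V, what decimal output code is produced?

407

Span = 2.7 V. LSB = 2.7 V / 2^11 ≈ 1.318 mV.
(V_in − V_min) × 2^11/range = (0.537268 − (0)) × 2048/2.7 = 407.528.
Floor → code = 407.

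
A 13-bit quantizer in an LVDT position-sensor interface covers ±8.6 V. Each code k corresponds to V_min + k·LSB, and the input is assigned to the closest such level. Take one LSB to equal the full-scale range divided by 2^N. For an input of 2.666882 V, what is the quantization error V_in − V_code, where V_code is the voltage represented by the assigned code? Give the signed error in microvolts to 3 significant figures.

+378 µV

The full-scale span is 8.6 − (-8.6) = 17.2 V. LSB = 17.2 V / 2^13 ≈ 2.100 mV.
(2.666882 − (-8.6)) / LSB = 11.266882 × 8192/17.2 = 5366.1801. Nearest integer: k = 5366.
V_code = V_min + k × range/2^13 = -8.6 + 5366 × 17.2/8192 = 2.666503906 V.
Error = V_in − V_code = 2.666882 − (2.666503906) = +378 µV.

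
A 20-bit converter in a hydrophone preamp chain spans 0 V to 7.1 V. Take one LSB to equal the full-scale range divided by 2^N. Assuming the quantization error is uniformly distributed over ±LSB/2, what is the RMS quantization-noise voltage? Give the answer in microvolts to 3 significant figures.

1.95 µV

V_FS = 7.1 V.
Step size = 7.1/1048576 V = 6.7711 µV.
RMS of a uniform error over width LSB is LSB/√12 = 1.95 µV.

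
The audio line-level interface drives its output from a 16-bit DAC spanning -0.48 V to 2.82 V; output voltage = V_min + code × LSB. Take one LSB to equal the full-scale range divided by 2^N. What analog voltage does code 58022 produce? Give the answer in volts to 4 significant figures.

Range = 2.82 − (-0.48) = 3.3 V. LSB = 3.3 V / 2^16.
V_out = -0.48 + 58022 × (3.3/65536) V
      = -0.48 + 2.92164 = 2.44164 V.

2.442 V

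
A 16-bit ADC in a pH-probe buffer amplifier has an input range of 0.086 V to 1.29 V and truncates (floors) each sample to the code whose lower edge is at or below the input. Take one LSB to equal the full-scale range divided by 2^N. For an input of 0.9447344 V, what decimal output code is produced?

46742

Range = 1.29 − (0.086) = 1.204 V. LSB = 1.204 V / 2^16 ≈ 18.37 µV.
code = ⌊(V_in − V_min)/LSB⌋ = ⌊(V_in − V_min) × 2^16 / range⌋
     = ⌊(0.9447344 − (0.086)) × 65536 / 1.204⌋ = ⌊0.8587344 × 65536/1.204⌋
     = ⌊46742.540⌋ = 46742.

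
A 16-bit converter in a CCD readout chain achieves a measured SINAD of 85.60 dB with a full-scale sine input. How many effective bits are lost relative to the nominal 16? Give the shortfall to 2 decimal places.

2.07 bits

Effective bits = (85.60 − 1.76)/6.02 = 13.9269.
Lost resolution: 16 − 13.9269 = 2.0731 bits.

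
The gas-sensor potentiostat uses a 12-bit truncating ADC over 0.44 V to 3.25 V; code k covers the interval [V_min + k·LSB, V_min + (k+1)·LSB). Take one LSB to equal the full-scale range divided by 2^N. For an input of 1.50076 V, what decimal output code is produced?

1546

Full-scale range = 3.25 V − (0.44 V) = 2.81 V. LSB = 2.81 V / 2^12 ≈ 0.6860 mV.
(V_in − V_min) × 2^12/range = (1.50076 − (0.44)) × 4096/2.81 = 1546.218.
Floor → code = 1546.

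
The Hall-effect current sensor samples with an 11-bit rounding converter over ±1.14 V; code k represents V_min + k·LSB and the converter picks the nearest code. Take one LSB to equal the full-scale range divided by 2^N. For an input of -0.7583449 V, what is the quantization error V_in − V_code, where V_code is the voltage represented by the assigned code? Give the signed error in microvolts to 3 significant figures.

Span: 1.14 V − (-1.14 V) = 2.28 V. LSB = 2.28 V / 2^11 ≈ 1.113 mV.
(-0.7583449 − (-1.14)) / LSB = 0.3816551 × 2048/2.28 = 342.8200. Nearest integer: k = 343.
V_code = V_min + k × range/2^11 = -1.14 + 343 × 2.28/2048 = -0.7581445313 V.
Error = V_in − V_code = -0.7583449 − (-0.7581445313) = −200 µV.

−200 µV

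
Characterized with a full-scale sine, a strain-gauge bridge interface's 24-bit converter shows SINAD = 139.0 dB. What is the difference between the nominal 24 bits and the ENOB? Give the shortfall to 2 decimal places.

N_eff = (139.0 − 1.76)/6.02 = 22.7973 bits.
24 − 22.7973 = 1.20 bits below nominal.

1.20 bits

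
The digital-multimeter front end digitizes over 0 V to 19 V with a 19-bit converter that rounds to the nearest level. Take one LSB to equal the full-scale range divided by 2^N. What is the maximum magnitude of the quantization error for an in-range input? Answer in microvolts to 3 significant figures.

Range is 19 V.
LSB = 19 V ÷ 2^19 = 19/524288 V = 36.240 µV.
|e|_max = LSB/2 = 18.1 µV.

18.1 µV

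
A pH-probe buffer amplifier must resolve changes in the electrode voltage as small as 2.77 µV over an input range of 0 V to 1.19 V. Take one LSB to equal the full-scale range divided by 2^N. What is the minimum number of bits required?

19 bits

Range is 1.19 V.
1.19 V / 2.77 µV = 429600. Since 2^18 = 262144 and 2^19 = 524288, N = 19.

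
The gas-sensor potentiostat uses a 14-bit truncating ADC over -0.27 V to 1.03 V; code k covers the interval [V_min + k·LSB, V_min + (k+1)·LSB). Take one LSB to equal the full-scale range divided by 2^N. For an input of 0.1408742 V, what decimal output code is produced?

Span: 1.03 V − (-0.27 V) = 1.3 V. LSB = 1.3 V / 2^14 ≈ 79.35 µV.
V_in − V_min = 0.1408742 − (-0.27) = 0.4108742 V.
Divide by LSB: 0.4108742 × 16384/1.3 = 5178.2791.
Truncating gives code 5178.

5178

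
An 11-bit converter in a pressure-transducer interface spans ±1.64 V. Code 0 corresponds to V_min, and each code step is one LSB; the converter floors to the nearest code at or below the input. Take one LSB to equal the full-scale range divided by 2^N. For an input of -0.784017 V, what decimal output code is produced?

534

Full-scale range = 1.64 V − (-1.64 V) = 3.28 V. LSB = 3.28 V / 2^11 ≈ 1.602 mV.
(V_in − V_min) × 2^11/range = (-0.784017 − (-1.64)) × 2048/3.28 = 534.467.
Floor → code = 534.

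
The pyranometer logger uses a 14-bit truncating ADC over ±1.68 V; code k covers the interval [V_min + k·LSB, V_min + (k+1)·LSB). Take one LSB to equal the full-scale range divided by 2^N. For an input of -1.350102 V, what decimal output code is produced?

1608

The full-scale span is 1.68 − (-1.68) = 3.36 V. LSB = 3.36 V / 2^14 ≈ 205.1 µV.
V_in − V_min = -1.350102 − (-1.68) = 0.329898 V.
Divide by LSB: 0.329898 × 16384/3.36 = 1608.6455.
Truncating gives code 1608.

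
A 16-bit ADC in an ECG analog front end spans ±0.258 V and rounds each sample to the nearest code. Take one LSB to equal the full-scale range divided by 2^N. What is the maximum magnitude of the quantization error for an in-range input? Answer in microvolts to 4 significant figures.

3.937 µV

Span: 0.258 V − (-0.258 V) = 0.516 V.
LSB = 0.516 V ÷ 2^16 = 0.516/65536 V = 7.87354 µV.
|e|_max = LSB/2 = 3.937 µV.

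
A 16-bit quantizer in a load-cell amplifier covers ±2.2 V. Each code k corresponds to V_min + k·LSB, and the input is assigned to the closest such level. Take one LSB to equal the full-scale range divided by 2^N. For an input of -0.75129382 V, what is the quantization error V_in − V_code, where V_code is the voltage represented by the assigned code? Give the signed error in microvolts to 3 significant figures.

Full-scale range = 2.2 V − (-2.2 V) = 4.4 V. LSB = 4.4 V / 2^16 ≈ 67.14 µV.
Position in LSBs: (-0.75129382 − (-2.2)) × 65536/4.4 = 21577.8200; rounding gives k = 21578.
V_code = -2.2 + (21578/65536) × 4.4 = -0.75128173828 V.
Error = V_in − V_code = -0.75129382 − (-0.75128173828) = −12.1 µV.

−12.1 µV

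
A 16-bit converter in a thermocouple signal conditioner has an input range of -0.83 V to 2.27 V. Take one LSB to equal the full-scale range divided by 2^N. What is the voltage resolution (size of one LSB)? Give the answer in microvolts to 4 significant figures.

47.30 µV

Span: 2.27 V − (-0.83 V) = 3.1 V.
2^16 = 65536 levels.
LSB = 3.1 V ÷ 2^16 = 3.1/65536 V = 47.30 µV.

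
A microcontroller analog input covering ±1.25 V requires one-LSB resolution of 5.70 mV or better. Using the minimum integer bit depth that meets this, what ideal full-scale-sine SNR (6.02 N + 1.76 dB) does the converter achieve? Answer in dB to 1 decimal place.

55.9 dB

Range = 1.25 − (-1.25) = 2.5 V.
Need 2^N ≥ 2.5 V / 5.70 mV = 438.6 → N_min = 9.
6.02(9) + 1.76 = 55.94 dB.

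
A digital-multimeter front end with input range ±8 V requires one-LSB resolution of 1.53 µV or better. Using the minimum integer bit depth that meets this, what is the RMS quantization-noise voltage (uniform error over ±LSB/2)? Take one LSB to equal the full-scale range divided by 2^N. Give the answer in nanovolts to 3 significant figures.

275 nV

Range = 8 − (-8) = 16 V.
Required number of levels: 16/1.53 µV = 1.0458e7; smallest N with 2^N ≥ that is 24.
LSB = 16 V / 2^24 = 0.95367 µV.
V_rms = LSB/√12 = 275 nV.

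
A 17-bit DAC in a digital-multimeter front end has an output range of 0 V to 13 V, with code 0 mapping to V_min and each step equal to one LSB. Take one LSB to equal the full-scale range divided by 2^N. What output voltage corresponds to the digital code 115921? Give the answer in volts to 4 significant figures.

11.50 V

Span = 13 V. LSB = 13 V / 2^17.
V_out = V_min + code × LSB = 0 V + 115921 × 13 V / 131072
      = 0 + 11.4973 = 11.4973 V.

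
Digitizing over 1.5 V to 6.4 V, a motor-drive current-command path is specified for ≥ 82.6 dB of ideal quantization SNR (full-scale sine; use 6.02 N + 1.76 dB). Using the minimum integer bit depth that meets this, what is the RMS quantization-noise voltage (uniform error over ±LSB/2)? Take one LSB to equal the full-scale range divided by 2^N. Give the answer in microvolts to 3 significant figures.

86.3 µV

Range = 6.4 − (1.5) = 4.9 V.
N ≥ (82.6 − 1.76)/6.02 = 13.429 → N_min = 14.
One LSB is 4.9 V / 16384 = 299.07 µV.
RMS noise = LSB/√12 = 86.3 µV.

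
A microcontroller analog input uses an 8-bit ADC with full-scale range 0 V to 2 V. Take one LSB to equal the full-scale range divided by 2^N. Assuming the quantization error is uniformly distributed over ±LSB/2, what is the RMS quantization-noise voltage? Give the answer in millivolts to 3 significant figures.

2.26 mV

Range is 2 V.
One LSB is 2 V / 256 = 7.8125 mV.
For a uniform distribution on [−LSB/2, +LSB/2], V_rms = LSB/√12 = 7.8125 mV/3.4641 = 2.26 mV.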